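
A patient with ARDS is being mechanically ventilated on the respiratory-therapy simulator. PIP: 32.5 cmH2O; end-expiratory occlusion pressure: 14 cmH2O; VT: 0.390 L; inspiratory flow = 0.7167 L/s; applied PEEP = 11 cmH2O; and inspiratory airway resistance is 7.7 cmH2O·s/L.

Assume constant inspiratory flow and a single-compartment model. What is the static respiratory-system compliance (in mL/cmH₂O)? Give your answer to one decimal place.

30.0

Total PEEP = 14 cmH2O (set 11 + intrinsic 3); this is the baseline alveolar pressure.
Equation of motion (constant flow): PIP = Vt/C + R·V̇ + PEEP.
Vt/C = PIP − R·V̇ − PEEP = 32.5 − 7.7×0.7167 − 14 = 32.5 − 5.519 − 14 = 12.981 cmH2O.
C = Vt / 12.981 = 390 / 12.981 = 30.044 mL/cmH2O.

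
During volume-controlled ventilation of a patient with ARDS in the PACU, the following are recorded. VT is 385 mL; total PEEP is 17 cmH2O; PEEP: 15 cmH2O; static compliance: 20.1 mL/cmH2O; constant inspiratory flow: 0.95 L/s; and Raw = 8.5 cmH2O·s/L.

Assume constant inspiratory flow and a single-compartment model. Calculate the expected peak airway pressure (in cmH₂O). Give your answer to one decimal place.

44.2

Total PEEP = 17 cmH2O (set 15 + intrinsic 2); this is the baseline alveolar pressure.
Equation of motion (constant flow): PIP = Vt/C + R·V̇ + PEEP.
PIP = 385/20.1 + 8.5×0.95 + 17 = 19.154 + 8.075 + 17 = 44.229 cmH2O.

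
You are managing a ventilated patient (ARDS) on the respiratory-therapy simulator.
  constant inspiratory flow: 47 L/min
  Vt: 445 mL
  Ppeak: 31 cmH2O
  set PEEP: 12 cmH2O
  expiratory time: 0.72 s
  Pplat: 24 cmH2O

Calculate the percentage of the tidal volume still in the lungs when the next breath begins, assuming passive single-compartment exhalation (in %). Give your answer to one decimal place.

11.4

Flow: 47 L/min ÷ 60 = 0.7833 L/s.
R = (PIP − Pplat)/V̇ = (31 − 24) / 0.7833 = 7.0/0.7833 = 8.937 cmH2O·s/L.
C = Vt/(Pplat − PEEP) = 445.0 / (24 − 12) = 445.0/12.0 = 37.083 mL/cmH2O.
τ = R × C = 8.937 × 0.03708 L/cmH2O = 0.3314 s.
Fraction remaining at end-expiration = e^(−Te/τ) = e^(−0.72/0.3314) = 0.1139 → 11.39%.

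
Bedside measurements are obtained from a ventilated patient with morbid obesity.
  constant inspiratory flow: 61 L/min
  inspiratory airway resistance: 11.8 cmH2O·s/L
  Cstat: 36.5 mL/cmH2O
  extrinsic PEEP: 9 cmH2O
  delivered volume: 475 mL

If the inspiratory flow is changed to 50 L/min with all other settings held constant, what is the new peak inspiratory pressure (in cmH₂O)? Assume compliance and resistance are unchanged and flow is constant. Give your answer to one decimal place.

Flow: 61 L/min ÷ 60 = 1.0167 L/s.
New flow: 50 L/min ÷ 60 = 0.8333 L/s.
PIP = Vt/C + R·V̇ + PEEP (constant-flow equation of motion).
Only the resistive term changes: ΔPIP = R × ΔV̇ = 11.8 × (0.8333 − 1.0167) = 11.8 × -0.1834 = -2.164 cmH2O.
Original PIP = 475/36.5 + 11.8×1.0167 + 9 = 34.011 cmH2O; new PIP = 34.011 + (-2.164) = 31.847 cmH2O.

31.8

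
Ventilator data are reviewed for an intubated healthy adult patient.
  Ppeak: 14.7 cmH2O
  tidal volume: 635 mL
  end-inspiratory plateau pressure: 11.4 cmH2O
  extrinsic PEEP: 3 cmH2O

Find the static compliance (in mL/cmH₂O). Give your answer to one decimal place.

Cstat = Vt / (Pplat − PEEP) = 635 / (11.4 − 3) = 635 / 8.4 = 75.595 mL/cmH2O.

75.6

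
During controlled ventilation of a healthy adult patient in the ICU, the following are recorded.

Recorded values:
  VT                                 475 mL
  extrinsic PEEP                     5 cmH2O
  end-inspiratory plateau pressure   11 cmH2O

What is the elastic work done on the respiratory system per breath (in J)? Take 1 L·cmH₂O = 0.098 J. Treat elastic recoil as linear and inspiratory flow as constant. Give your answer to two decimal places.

0.14

Elastic work ≈ ½ × (Pplat − PEEP) × Vt = 0.5 × (11 − 5) × 0.475 L = 0.5 × 6.0 × 0.475 = 1.425 L·cmH2O.
× 0.098 J/(L·cmH2O) → 0.1397 J.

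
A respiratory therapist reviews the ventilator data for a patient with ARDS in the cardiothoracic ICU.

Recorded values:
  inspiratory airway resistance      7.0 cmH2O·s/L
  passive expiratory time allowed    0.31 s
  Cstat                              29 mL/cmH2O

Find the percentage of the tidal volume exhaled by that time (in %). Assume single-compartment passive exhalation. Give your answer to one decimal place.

τ = R × C = 7.0 × 29 mL/cmH2O = 7.0 × 0.029 L/cmH2O = 0.203 s.
Passive exhalation: V(t)/V₀ = e^(−t/τ) = e^(−0.31/0.203) = 0.2172.
Fraction exhaled = 1 − 0.2172 = 0.7828 → 78.28%.

78.3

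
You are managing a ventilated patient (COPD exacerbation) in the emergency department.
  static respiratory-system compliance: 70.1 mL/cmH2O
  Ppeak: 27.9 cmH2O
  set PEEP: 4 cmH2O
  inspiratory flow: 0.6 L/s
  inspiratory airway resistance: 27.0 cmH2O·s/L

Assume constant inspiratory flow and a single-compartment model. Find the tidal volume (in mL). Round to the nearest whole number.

Equation of motion (constant flow): PIP = Vt/C + R·V̇ + PEEP.
Vt/C = PIP − R·V̇ − PEEP = 27.9 − 16.2 − 4 = 7.7 cmH2O.
Vt = C × 7.7 = 70.1 × 7.7 = 539.77 mL.

540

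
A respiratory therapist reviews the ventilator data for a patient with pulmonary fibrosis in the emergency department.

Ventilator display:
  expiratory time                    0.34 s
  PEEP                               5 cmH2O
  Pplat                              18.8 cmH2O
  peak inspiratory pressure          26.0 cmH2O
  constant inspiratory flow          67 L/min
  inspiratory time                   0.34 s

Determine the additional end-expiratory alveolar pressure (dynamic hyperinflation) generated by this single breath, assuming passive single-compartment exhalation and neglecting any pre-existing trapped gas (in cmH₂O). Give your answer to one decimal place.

Flow: 67 L/min ÷ 60 = 1.1167 L/s.
Vt = flow × Ti = 1.1167 L/s × 0.34 s × 1000 mL/L = 379.68 mL.
R = (PIP − Pplat)/V̇ = (26.0 − 18.8) / 1.1167 = 7.2/1.1167 = 6.448 cmH2O·s/L.
C = Vt/(Pplat − PEEP) = 379.68 / (18.8 − 5) = 379.68/13.8 = 27.513 mL/cmH2O.
τ = R × C = 6.448 × 0.02751 L/cmH2O = 0.1774 s.
Fraction remaining = e^(−Te/τ) = e^(−0.34/0.1774) = 0.1471; trapped volume = 379.68 × 0.1471 = 55.851 mL.
Additional alveolar pressure from trapping ≈ V_trapped / C = 55.851 / 27.513 = 2.03 cmH2O.

2.0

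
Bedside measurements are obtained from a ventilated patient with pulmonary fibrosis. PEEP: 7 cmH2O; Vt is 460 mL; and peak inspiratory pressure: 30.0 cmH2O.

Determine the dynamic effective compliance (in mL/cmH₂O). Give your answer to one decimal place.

Dynamic compliance = Vt / (PIP − PEEP) = 460 / (30.0 − 7) = 460 / 23.0 = 20.0 mL/cmH2O.

20.0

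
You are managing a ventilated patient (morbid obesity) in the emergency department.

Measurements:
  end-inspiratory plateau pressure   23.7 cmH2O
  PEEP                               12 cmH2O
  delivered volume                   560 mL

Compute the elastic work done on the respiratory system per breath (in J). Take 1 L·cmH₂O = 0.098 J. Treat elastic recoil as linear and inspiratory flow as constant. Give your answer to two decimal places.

Elastic work ≈ ½ × (Pplat − PEEP) × Vt = 0.5 × (23.7 − 12) × 0.560 L = 0.5 × 11.7 × 0.560 = 3.276 L·cmH2O.
× 0.098 J/(L·cmH2O) → 0.321 J.

0.32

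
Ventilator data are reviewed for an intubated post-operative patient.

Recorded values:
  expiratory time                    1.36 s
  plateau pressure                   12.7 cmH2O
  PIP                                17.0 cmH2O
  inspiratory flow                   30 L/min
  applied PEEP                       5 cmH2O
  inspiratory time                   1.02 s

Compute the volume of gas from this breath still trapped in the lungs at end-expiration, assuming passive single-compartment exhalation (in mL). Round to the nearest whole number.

47

Flow: 30 L/min ÷ 60 = 0.5 L/s.
Vt = flow × Ti = 0.5 L/s × 1.02 s × 1000 mL/L = 510.0 mL.
R = (PIP − Pplat)/V̇ = (17.0 − 12.7) / 0.5 = 4.3/0.5 = 8.6 cmH2O·s/L.
C = Vt/(Pplat − PEEP) = 510.0 / (12.7 − 5) = 510.0/7.7 = 66.234 mL/cmH2O.
τ = R × C = 8.6 × 0.06623 L/cmH2O = 0.5696 s.
Fraction remaining = e^(−Te/τ) = e^(−1.36/0.5696) = 0.09185.
Trapped volume = 510.0 × 0.09185 = 46.844 mL.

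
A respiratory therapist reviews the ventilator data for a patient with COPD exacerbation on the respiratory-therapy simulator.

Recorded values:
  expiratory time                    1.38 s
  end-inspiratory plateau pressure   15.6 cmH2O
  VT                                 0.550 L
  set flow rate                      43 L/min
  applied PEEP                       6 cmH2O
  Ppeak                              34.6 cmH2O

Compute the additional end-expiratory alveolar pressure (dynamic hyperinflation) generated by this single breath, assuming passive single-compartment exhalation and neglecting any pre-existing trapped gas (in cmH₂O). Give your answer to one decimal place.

Flow: 43 L/min ÷ 60 = 0.7167 L/s.
R = (PIP − Pplat)/V̇ = (34.6 − 15.6) / 0.7167 = 19.0/0.7167 = 26.51 cmH2O·s/L.
C = Vt/(Pplat − PEEP) = 550.0 / (15.6 − 6) = 550.0/9.6 = 57.292 mL/cmH2O.
τ = R × C = 26.51 × 0.05729 L/cmH2O = 1.519 s.
Fraction remaining = e^(−Te/τ) = e^(−1.38/1.519) = 0.4031; trapped volume = 550.0 × 0.4031 = 221.71 mL.
Additional alveolar pressure from trapping ≈ V_trapped / C = 221.71 / 57.292 = 3.87 cmH2O.

3.9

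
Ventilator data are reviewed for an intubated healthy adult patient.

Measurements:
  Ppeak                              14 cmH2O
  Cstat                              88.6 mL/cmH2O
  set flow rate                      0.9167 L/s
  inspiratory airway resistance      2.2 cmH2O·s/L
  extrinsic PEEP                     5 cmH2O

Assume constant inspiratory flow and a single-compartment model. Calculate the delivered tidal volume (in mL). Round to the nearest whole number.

619

Equation of motion (constant flow): PIP = Vt/C + R·V̇ + PEEP.
Vt/C = PIP − R·V̇ − PEEP = 14 − 2.017 − 5 = 6.983 cmH2O.
Vt = C × 6.983 = 88.6 × 6.983 = 618.69 mL.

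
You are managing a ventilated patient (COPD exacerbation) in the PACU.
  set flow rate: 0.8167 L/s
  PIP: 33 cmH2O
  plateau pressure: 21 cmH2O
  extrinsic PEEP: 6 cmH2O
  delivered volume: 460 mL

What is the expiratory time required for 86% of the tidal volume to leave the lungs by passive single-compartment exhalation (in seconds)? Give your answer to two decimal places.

R = (PIP − Pplat)/V̇ = (33 − 21) / 0.8167 = 12.0/0.8167 = 14.693 cmH2O·s/L.
C = Vt/(Pplat − PEEP) = 460.0 / (21 − 6) = 460.0/15.0 = 30.667 mL/cmH2O.
τ = R × C = 14.693 × 0.03067 L/cmH2O = 0.4506 s.
t = −τ·ln(1 − 0.86) = −0.4506·ln(0.14) = 0.8859 s.

0.89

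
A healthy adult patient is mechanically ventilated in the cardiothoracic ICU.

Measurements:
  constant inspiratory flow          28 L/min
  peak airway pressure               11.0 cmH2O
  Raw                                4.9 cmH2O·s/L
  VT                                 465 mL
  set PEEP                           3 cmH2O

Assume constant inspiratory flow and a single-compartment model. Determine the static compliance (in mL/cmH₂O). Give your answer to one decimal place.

Flow: 28 L/min ÷ 60 = 0.4667 L/s.
Equation of motion (constant flow): PIP = Vt/C + R·V̇ + PEEP.
Vt/C = PIP − R·V̇ − PEEP = 11.0 − 4.9×0.4667 − 3 = 11.0 − 2.287 − 3 = 5.713 cmH2O.
C = Vt / 5.713 = 465 / 5.713 = 81.393 mL/cmH2O.

81.4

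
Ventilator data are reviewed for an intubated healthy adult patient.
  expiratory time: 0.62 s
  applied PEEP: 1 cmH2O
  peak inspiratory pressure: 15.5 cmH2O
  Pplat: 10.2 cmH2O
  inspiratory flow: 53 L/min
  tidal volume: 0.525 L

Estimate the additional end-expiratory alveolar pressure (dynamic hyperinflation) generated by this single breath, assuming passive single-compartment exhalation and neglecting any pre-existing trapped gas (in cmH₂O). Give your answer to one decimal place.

Flow: 53 L/min ÷ 60 = 0.8833 L/s.
R = (PIP − Pplat)/V̇ = (15.5 − 10.2) / 0.8833 = 5.3/0.8833 = 6.0 cmH2O·s/L.
C = Vt/(Pplat − PEEP) = 525.0 / (10.2 − 1) = 525.0/9.2 = 57.065 mL/cmH2O.
τ = R × C = 6.0 × 0.05707 L/cmH2O = 0.3424 s.
Fraction remaining = e^(−Te/τ) = e^(−0.62/0.3424) = 0.1635; trapped volume = 525.0 × 0.1635 = 85.838 mL.
Additional alveolar pressure from trapping ≈ V_trapped / C = 85.838 / 57.065 = 1.504 cmH2O.

1.5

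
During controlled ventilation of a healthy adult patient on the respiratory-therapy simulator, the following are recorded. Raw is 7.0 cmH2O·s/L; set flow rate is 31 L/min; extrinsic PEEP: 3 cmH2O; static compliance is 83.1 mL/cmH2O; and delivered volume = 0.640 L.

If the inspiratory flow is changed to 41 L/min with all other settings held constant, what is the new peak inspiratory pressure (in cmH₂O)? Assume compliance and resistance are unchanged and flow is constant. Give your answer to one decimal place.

15.5

Flow: 31 L/min ÷ 60 = 0.5167 L/s.
New flow: 41 L/min ÷ 60 = 0.6833 L/s.
PIP = Vt/C + R·V̇ + PEEP (constant-flow equation of motion).
Only the resistive term changes: ΔPIP = R × ΔV̇ = 7.0 × (0.6833 − 0.5167) = 7.0 × 0.1666 = 1.166 cmH2O.
Original PIP = 640/83.1 + 7.0×0.5167 + 3 = 14.318 cmH2O; new PIP = 14.318 + (1.166) = 15.484 cmH2O.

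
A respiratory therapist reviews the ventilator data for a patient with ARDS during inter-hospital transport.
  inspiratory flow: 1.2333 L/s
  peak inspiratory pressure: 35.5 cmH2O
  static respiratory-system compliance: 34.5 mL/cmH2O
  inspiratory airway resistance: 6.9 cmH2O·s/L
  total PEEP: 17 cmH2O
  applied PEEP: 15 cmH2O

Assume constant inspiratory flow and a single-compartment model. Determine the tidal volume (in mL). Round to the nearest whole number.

Total PEEP = 17 cmH2O (set 15 + intrinsic 2); this is the baseline alveolar pressure.
Equation of motion (constant flow): PIP = Vt/C + R·V̇ + PEEP.
Vt/C = PIP − R·V̇ − PEEP = 35.5 − 8.51 − 17 = 9.99 cmH2O.
Vt = C × 9.99 = 34.5 × 9.99 = 344.66 mL.

345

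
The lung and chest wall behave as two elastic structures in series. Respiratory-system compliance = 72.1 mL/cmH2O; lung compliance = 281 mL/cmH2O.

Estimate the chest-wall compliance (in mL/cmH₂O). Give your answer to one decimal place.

97.0

1/Ccw = 1/Crs − 1/CL.
1/Ccw = 1/72.1 − 1/281 = 0.01031.
Ccw = 96.993 mL/cmH2O.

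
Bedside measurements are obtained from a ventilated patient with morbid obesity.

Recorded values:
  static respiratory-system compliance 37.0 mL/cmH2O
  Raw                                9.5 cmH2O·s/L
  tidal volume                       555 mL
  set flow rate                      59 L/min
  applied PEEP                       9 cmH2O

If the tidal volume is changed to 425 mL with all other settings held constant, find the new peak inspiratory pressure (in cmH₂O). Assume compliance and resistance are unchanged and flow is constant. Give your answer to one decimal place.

Flow: 59 L/min ÷ 60 = 0.9833 L/s.
PIP = Vt/C + R·V̇ + PEEP (constant-flow equation of motion).
Only the elastic term changes: ΔPIP = ΔVt / C = (425 − 555) / 37.0 = -3.514 cmH2O.
Original PIP = 555/37.0 + 9.5×0.9833 + 9 = 33.341 cmH2O; new PIP = 33.341 + (-3.514) = 29.827 cmH2O.

29.8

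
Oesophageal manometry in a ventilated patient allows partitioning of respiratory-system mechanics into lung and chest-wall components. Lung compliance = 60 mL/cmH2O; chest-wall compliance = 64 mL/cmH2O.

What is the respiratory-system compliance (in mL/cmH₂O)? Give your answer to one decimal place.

Lung and chest wall are elastances in series: 1/Crs = 1/CL + 1/Ccw.
1/Crs = 1/60 + 1/64 = 0.03229.
Crs = 30.969 mL/cmH2O.

31.0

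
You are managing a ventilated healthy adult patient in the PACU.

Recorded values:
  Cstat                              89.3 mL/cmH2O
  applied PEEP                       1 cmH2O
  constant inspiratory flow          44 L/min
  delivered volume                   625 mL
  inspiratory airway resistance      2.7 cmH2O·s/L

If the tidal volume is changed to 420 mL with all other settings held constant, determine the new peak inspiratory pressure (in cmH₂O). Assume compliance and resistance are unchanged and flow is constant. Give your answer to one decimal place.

7.7

Flow: 44 L/min ÷ 60 = 0.7333 L/s.
PIP = Vt/C + R·V̇ + PEEP (constant-flow equation of motion).
Only the elastic term changes: ΔPIP = ΔVt / C = (420 − 625) / 89.3 = -2.296 cmH2O.
Original PIP = 625/89.3 + 2.7×0.7333 + 1 = 9.979 cmH2O; new PIP = 9.979 + (-2.296) = 7.683 cmH2O.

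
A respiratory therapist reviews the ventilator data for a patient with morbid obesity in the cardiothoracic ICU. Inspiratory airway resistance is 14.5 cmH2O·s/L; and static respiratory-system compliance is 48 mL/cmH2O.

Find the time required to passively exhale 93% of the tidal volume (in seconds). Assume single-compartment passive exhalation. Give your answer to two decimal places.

τ = R × C = 14.5 × 48 mL/cmH2O = 14.5 × 0.048 L/cmH2O = 0.696 s.
Exhaled fraction f = 1 − e^(−t/τ) → t = −τ·ln(1 − f) = −0.696·ln(0.07) = 1.851 s.

1.85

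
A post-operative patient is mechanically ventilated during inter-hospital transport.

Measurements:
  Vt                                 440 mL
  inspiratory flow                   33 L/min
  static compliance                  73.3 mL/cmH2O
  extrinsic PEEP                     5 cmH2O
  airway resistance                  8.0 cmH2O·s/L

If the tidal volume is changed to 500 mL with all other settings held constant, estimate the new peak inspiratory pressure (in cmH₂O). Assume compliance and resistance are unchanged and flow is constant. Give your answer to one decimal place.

16.2

Flow: 33 L/min ÷ 60 = 0.55 L/s.
PIP = Vt/C + R·V̇ + PEEP (constant-flow equation of motion).
Only the elastic term changes: ΔPIP = ΔVt / C = (500 − 440) / 73.3 = 0.8186 cmH2O.
Original PIP = 440/73.3 + 8.0×0.55 + 5 = 15.403 cmH2O; new PIP = 15.403 + (0.8186) = 16.222 cmH2O.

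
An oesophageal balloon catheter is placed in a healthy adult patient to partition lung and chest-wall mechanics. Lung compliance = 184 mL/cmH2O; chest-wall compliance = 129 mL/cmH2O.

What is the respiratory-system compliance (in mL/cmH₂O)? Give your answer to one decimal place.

Lung and chest wall are elastances in series: 1/Crs = 1/CL + 1/Ccw.
1/Crs = 1/184 + 1/129 = 0.01319.
Crs = 75.815 mL/cmH2O.

75.8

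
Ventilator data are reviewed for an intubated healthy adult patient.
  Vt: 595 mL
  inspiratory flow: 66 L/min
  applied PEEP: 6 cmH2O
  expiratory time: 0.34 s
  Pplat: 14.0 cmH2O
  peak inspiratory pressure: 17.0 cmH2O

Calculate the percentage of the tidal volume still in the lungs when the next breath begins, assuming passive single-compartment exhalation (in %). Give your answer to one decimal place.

18.7

Flow: 66 L/min ÷ 60 = 1.1 L/s.
R = (PIP − Pplat)/V̇ = (17.0 − 14.0) / 1.1 = 3.0/1.1 = 2.727 cmH2O·s/L.
C = Vt/(Pplat − PEEP) = 595.0 / (14.0 − 6) = 595.0/8.0 = 74.375 mL/cmH2O.
τ = R × C = 2.727 × 0.07438 L/cmH2O = 0.2028 s.
Fraction remaining at end-expiration = e^(−Te/τ) = e^(−0.34/0.2028) = 0.187 → 18.7%.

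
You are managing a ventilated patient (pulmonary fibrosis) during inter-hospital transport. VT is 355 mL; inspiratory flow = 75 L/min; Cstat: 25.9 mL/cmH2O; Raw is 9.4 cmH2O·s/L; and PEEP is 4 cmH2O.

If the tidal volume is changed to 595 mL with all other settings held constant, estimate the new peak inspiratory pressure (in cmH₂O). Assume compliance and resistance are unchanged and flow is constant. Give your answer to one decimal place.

Flow: 75 L/min ÷ 60 = 1.25 L/s.
PIP = Vt/C + R·V̇ + PEEP (constant-flow equation of motion).
Only the elastic term changes: ΔPIP = ΔVt / C = (595 − 355) / 25.9 = 9.266 cmH2O.
Original PIP = 355/25.9 + 9.4×1.25 + 4 = 29.457 cmH2O; new PIP = 29.457 + (9.266) = 38.723 cmH2O.

38.7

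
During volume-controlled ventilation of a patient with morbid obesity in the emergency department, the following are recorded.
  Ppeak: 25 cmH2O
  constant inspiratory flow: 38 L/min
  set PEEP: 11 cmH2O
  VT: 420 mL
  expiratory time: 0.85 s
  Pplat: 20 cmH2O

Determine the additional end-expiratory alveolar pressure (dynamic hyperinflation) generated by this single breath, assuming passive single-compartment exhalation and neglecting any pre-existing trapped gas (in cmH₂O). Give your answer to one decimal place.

0.9

Flow: 38 L/min ÷ 60 = 0.6333 L/s.
R = (PIP − Pplat)/V̇ = (25 − 20) / 0.6333 = 5.0/0.6333 = 7.895 cmH2O·s/L.
C = Vt/(Pplat − PEEP) = 420.0 / (20 − 11) = 420.0/9.0 = 46.667 mL/cmH2O.
τ = R × C = 7.895 × 0.04667 L/cmH2O = 0.3685 s.
Fraction remaining = e^(−Te/τ) = e^(−0.85/0.3685) = 0.09959; trapped volume = 420.0 × 0.09959 = 41.828 mL.
Additional alveolar pressure from trapping ≈ V_trapped / C = 41.828 / 46.667 = 0.8963 cmH2O.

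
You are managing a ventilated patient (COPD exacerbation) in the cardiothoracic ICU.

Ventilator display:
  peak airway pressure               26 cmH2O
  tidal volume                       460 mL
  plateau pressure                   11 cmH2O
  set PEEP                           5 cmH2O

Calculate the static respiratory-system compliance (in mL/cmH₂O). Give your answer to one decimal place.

Cstat = Vt / (Pplat − PEEP) = 460 / (11 − 5) = 460 / 6.0 = 76.667 mL/cmH2O.

76.7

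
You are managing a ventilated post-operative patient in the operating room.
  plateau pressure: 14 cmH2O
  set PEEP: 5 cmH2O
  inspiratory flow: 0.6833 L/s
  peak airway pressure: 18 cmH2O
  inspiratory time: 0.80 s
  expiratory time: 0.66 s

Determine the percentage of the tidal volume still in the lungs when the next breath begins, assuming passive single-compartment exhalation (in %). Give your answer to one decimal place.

15.6

Vt = flow × Ti = 0.6833 L/s × 0.80 s × 1000 mL/L = 546.64 mL.
R = (PIP − Pplat)/V̇ = (18 − 14) / 0.6833 = 4.0/0.6833 = 5.854 cmH2O·s/L.
C = Vt/(Pplat − PEEP) = 546.64 / (14 − 5) = 546.64/9.0 = 60.738 mL/cmH2O.
τ = R × C = 5.854 × 0.06074 L/cmH2O = 0.3556 s.
Fraction remaining at end-expiration = e^(−Te/τ) = e^(−0.66/0.3556) = 0.1563 → 15.63%.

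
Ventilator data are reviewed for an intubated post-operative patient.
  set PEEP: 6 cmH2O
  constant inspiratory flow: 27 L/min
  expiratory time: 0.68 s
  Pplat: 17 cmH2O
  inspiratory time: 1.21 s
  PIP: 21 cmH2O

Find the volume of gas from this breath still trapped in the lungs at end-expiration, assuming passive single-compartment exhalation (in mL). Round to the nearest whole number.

Flow: 27 L/min ÷ 60 = 0.45 L/s.
Vt = flow × Ti = 0.45 L/s × 1.21 s × 1000 mL/L = 544.5 mL.
R = (PIP − Pplat)/V̇ = (21 − 17) / 0.45 = 4.0/0.45 = 8.889 cmH2O·s/L.
C = Vt/(Pplat − PEEP) = 544.5 / (17 − 6) = 544.5/11.0 = 49.5 mL/cmH2O.
τ = R × C = 8.889 × 0.0495 L/cmH2O = 0.44 s.
Fraction remaining = e^(−Te/τ) = e^(−0.68/0.44) = 0.2132.
Trapped volume = 544.5 × 0.2132 = 116.09 mL.

116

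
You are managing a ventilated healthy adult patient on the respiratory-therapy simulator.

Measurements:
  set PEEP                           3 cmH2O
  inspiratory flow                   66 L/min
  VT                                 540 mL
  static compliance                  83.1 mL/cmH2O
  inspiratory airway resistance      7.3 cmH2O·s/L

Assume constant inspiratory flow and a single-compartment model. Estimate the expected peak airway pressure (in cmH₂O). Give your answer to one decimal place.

17.5

Flow: 66 L/min ÷ 60 = 1.1 L/s.
Equation of motion (constant flow): PIP = Vt/C + R·V̇ + PEEP.
PIP = 540/83.1 + 7.3×1.1 + 3 = 6.498 + 8.03 + 3 = 17.528 cmH2O.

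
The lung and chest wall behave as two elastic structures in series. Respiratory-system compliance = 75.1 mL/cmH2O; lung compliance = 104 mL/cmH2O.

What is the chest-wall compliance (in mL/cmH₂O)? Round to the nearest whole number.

1/Ccw = 1/Crs − 1/CL.
1/Ccw = 1/75.1 − 1/104 = 0.0037.
Ccw = 270.27 mL/cmH2O.

270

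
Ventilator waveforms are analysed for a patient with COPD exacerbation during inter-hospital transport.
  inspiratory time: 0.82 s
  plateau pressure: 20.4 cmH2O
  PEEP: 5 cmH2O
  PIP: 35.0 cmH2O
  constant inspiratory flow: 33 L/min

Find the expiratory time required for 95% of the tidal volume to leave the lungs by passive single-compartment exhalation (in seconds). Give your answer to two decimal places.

Flow: 33 L/min ÷ 60 = 0.55 L/s.
Vt = flow × Ti = 0.55 L/s × 0.82 s × 1000 mL/L = 451.0 mL.
R = (PIP − Pplat)/V̇ = (35.0 − 20.4) / 0.55 = 14.6/0.55 = 26.545 cmH2O·s/L.
C = Vt/(Pplat − PEEP) = 451.0 / (20.4 − 5) = 451.0/15.4 = 29.286 mL/cmH2O.
τ = R × C = 26.545 × 0.02929 L/cmH2O = 0.7775 s.
t = −τ·ln(1 − 0.95) = −0.7775·ln(0.05) = 2.329 s.

2.33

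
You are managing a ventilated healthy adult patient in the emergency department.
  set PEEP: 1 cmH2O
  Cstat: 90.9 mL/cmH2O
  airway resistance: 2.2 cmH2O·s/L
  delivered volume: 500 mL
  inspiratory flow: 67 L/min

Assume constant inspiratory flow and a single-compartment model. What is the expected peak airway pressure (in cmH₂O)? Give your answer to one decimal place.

9.0

Flow: 67 L/min ÷ 60 = 1.1167 L/s.
Equation of motion (constant flow): PIP = Vt/C + R·V̇ + PEEP.
PIP = 500/90.9 + 2.2×1.1167 + 1 = 5.501 + 2.457 + 1 = 8.958 cmH2O.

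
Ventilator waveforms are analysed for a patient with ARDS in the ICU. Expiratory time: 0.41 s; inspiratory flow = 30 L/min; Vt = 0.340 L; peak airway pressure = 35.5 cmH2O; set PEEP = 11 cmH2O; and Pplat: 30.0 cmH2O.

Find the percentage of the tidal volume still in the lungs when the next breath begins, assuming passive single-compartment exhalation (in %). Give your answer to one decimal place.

12.5

Flow: 30 L/min ÷ 60 = 0.5 L/s.
R = (PIP − Pplat)/V̇ = (35.5 − 30.0) / 0.5 = 5.5/0.5 = 11.0 cmH2O·s/L.
C = Vt/(Pplat − PEEP) = 340.0 / (30.0 − 11) = 340.0/19.0 = 17.895 mL/cmH2O.
τ = R × C = 11.0 × 0.0179 L/cmH2O = 0.1969 s.
Fraction remaining at end-expiration = e^(−Te/τ) = e^(−0.41/0.1969) = 0.1246 → 12.46%.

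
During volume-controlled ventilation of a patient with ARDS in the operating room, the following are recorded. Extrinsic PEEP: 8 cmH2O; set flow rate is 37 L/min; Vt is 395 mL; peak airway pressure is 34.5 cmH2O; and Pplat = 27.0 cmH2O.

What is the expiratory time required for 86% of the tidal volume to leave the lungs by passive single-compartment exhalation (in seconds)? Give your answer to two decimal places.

0.50

Flow: 37 L/min ÷ 60 = 0.6167 L/s.
R = (PIP − Pplat)/V̇ = (34.5 − 27.0) / 0.6167 = 7.5/0.6167 = 12.162 cmH2O·s/L.
C = Vt/(Pplat − PEEP) = 395.0 / (27.0 − 8) = 395.0/19.0 = 20.789 mL/cmH2O.
τ = R × C = 12.162 × 0.02079 L/cmH2O = 0.2528 s.
t = −τ·ln(1 − 0.86) = −0.2528·ln(0.14) = 0.497 s.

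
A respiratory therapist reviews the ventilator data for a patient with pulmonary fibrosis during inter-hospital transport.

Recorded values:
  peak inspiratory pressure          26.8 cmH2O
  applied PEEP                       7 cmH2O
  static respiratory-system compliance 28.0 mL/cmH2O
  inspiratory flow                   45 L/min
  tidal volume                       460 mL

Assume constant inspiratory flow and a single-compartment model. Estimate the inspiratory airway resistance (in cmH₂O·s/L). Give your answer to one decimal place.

4.5

Flow: 45 L/min ÷ 60 = 0.75 L/s.
Equation of motion (constant flow): PIP = Vt/C + R·V̇ + PEEP.
R·V̇ = PIP − Vt/C − PEEP = 26.8 − 460/28.0 − 7 = 26.8 − 16.429 − 7 = 3.371 cmH2O.
R = 3.371 / 0.75 = 4.495 cmH2O·s/L.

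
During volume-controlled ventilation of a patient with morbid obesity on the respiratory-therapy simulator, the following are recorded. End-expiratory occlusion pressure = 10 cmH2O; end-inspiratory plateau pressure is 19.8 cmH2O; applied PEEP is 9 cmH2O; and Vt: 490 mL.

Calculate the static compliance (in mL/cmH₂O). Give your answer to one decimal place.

50.0

End-expiratory occlusion gives total PEEP = 10 cmH2O (intrinsic PEEP = 10 − 9 = 1). Use total PEEP for the elastic gradient.
Cstat = Vt / (Pplat − PEEPtotal) = 490 / (19.8 − 10) = 490 / 9.8 = 50.0 mL/cmH2O.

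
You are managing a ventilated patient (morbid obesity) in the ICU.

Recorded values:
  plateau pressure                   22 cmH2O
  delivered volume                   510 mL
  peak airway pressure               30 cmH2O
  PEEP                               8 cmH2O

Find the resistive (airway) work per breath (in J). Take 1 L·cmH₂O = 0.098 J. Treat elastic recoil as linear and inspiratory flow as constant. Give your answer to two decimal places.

0.40

With constant inspiratory flow the resistive pressure is constant at PIP − Pplat = 30 − 22 = 8.0 cmH2O, so resistive work = 8.0 × 0.510 = 4.08 L·cmH2O.
× 0.098 J/(L·cmH2O) → 0.3998 J.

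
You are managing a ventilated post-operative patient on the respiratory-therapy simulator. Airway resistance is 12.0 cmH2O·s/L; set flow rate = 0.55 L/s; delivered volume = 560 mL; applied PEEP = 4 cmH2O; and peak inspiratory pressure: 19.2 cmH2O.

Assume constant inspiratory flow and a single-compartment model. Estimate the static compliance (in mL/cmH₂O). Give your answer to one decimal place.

65.1

Equation of motion (constant flow): PIP = Vt/C + R·V̇ + PEEP.
Vt/C = PIP − R·V̇ − PEEP = 19.2 − 12.0×0.55 − 4 = 19.2 − 6.6 − 4 = 8.6 cmH2O.
C = Vt / 8.6 = 560 / 8.6 = 65.116 mL/cmH2O.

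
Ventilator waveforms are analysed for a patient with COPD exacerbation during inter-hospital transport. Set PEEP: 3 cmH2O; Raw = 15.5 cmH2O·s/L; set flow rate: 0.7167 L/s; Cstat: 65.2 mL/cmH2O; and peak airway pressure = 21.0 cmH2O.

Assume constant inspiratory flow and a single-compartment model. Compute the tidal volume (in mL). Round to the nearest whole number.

Equation of motion (constant flow): PIP = Vt/C + R·V̇ + PEEP.
Vt/C = PIP − R·V̇ − PEEP = 21.0 − 11.109 − 3 = 6.891 cmH2O.
Vt = C × 6.891 = 65.2 × 6.891 = 449.29 mL.

449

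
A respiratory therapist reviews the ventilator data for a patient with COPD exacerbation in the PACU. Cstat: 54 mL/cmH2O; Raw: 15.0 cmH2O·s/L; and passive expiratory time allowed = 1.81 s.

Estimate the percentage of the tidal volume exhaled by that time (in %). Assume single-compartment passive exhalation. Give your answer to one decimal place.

89.3

τ = R × C = 15.0 × 54 mL/cmH2O = 15.0 × 0.054 L/cmH2O = 0.81 s.
Passive exhalation: V(t)/V₀ = e^(−t/τ) = e^(−1.81/0.81) = 0.107.
Fraction exhaled = 1 − 0.107 = 0.893 → 89.3%.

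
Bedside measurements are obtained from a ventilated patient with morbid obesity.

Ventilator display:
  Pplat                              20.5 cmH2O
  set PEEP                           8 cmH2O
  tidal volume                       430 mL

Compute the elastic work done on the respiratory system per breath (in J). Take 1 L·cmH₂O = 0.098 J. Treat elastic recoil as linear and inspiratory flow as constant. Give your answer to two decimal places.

Elastic work ≈ ½ × (Pplat − PEEP) × Vt = 0.5 × (20.5 − 8) × 0.430 L = 0.5 × 12.5 × 0.430 = 2.688 L·cmH2O.
× 0.098 J/(L·cmH2O) → 0.2634 J.

0.26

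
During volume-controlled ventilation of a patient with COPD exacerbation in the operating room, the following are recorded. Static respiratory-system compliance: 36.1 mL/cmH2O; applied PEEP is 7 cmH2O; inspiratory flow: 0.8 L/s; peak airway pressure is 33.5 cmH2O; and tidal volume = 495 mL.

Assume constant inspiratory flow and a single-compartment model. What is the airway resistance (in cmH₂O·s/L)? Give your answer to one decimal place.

16.0

Equation of motion (constant flow): PIP = Vt/C + R·V̇ + PEEP.
R·V̇ = PIP − Vt/C − PEEP = 33.5 − 495/36.1 − 7 = 33.5 − 13.712 − 7 = 12.788 cmH2O.
R = 12.788 / 0.8 = 15.985 cmH2O·s/L.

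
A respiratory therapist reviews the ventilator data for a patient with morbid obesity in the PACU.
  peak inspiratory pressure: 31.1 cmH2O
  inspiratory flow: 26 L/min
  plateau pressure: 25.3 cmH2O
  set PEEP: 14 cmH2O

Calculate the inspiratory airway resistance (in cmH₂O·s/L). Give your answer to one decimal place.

Flow: 26 L/min ÷ 60 = 0.4333 L/s.
Raw = (PIP − Pplat) / flow = (31.1 − 25.3) / 0.4333 = 5.8 / 0.4333 = 13.386 cmH2O·s/L.

13.4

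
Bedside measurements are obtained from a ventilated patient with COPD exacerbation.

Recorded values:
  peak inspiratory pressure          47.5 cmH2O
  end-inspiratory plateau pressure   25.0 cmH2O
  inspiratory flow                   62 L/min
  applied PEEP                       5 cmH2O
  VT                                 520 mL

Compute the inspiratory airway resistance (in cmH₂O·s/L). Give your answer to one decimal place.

21.8

Flow: 62 L/min ÷ 60 = 1.0333 L/s.
Raw = (PIP − Pplat) / flow = (47.5 − 25.0) / 1.0333 = 22.5 / 1.0333 = 21.775 cmH2O·s/L.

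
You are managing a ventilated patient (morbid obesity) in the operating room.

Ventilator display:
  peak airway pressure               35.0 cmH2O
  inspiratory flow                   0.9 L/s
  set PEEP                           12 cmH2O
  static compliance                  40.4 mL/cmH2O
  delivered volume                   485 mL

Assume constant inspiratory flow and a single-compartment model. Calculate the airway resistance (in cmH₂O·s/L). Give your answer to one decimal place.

Equation of motion (constant flow): PIP = Vt/C + R·V̇ + PEEP.
R·V̇ = PIP − Vt/C − PEEP = 35.0 − 485/40.4 − 12 = 35.0 − 12.005 − 12 = 10.995 cmH2O.
R = 10.995 / 0.9 = 12.217 cmH2O·s/L.

12.2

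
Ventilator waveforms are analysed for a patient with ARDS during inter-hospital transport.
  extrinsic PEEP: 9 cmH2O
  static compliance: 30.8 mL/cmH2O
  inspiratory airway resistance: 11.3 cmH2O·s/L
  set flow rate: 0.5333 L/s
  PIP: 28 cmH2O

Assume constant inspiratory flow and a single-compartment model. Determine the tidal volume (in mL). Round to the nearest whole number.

400

Equation of motion (constant flow): PIP = Vt/C + R·V̇ + PEEP.
Vt/C = PIP − R·V̇ − PEEP = 28 − 6.026 − 9 = 12.974 cmH2O.
Vt = C × 12.974 = 30.8 × 12.974 = 399.6 mL.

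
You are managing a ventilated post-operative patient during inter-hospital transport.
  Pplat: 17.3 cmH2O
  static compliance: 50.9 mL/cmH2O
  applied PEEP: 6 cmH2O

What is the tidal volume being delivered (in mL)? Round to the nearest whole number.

Vt = Cstat × (Pplat − PEEP) = 50.9 × (17.3 − 6) = 50.9 × 11.3 = 575.17 mL.

575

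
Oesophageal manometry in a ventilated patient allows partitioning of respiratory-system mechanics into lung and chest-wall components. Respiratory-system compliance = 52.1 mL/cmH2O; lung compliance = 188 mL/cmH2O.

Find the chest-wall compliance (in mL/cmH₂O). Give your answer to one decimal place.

72.1

1/Ccw = 1/Crs − 1/CL.
1/Ccw = 1/52.1 − 1/188 = 0.01387.
Ccw = 72.098 mL/cmH2O.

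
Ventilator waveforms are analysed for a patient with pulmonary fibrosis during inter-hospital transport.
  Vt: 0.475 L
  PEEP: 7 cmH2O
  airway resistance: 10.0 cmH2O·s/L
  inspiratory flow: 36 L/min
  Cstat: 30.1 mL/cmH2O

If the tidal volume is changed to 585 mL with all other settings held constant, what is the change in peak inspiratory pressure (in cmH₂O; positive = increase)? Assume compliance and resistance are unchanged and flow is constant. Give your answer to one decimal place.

3.7

PIP = Vt/C + R·V̇ + PEEP (constant-flow equation of motion).
Only the elastic term changes: ΔPIP = ΔVt / C = (585 − 475) / 30.1 = 3.654 cmH2O.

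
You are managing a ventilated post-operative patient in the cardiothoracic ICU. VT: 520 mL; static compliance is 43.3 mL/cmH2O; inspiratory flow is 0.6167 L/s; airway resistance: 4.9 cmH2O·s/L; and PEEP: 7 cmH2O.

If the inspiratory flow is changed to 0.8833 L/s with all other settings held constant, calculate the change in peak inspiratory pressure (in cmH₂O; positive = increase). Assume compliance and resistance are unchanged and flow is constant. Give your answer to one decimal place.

PIP = Vt/C + R·V̇ + PEEP (constant-flow equation of motion).
Only the resistive term changes: ΔPIP = R × ΔV̇ = 4.9 × (0.8833 − 0.6167) = 4.9 × 0.2666 = 1.306 cmH2O.

1.3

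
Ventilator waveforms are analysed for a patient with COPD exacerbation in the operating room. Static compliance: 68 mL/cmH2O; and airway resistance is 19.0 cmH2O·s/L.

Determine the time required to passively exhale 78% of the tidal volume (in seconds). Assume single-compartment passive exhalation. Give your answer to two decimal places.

τ = R × C = 19.0 × 68 mL/cmH2O = 19.0 × 0.068 L/cmH2O = 1.292 s.
Exhaled fraction f = 1 − e^(−t/τ) → t = −τ·ln(1 − f) = −1.292·ln(0.22) = 1.956 s.

1.96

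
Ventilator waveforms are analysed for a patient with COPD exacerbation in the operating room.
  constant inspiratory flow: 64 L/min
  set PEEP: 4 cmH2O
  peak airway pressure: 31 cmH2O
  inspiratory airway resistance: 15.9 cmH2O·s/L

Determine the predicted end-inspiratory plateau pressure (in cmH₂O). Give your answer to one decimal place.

Flow: 64 L/min ÷ 60 = 1.0667 L/s.
Pplat = PIP − Raw × flow = 31 − 15.9 × 1.0667 = 31 − 16.961 = 14.039 cmH2O.

14.0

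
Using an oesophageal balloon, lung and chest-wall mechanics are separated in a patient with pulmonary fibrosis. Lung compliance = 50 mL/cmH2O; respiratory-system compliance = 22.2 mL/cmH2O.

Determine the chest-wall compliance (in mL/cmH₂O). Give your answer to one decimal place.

39.9

1/Ccw = 1/Crs − 1/CL.
1/Ccw = 1/22.2 − 1/50 = 0.02505.
Ccw = 39.92 mL/cmH2O.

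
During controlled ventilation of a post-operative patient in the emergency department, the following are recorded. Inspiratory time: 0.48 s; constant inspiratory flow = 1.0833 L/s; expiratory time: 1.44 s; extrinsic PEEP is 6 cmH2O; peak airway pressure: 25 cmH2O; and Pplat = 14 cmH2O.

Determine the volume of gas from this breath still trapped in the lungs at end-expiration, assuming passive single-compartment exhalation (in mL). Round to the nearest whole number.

59

Vt = flow × Ti = 1.0833 L/s × 0.48 s × 1000 mL/L = 519.98 mL.
R = (PIP − Pplat)/V̇ = (25 − 14) / 1.0833 = 11.0/1.0833 = 10.154 cmH2O·s/L.
C = Vt/(Pplat − PEEP) = 519.98 / (14 − 6) = 519.98/8.0 = 64.998 mL/cmH2O.
τ = R × C = 10.154 × 0.065 L/cmH2O = 0.66 s.
Fraction remaining = e^(−Te/τ) = e^(−1.44/0.66) = 0.1128.
Trapped volume = 519.98 × 0.1128 = 58.654 mL.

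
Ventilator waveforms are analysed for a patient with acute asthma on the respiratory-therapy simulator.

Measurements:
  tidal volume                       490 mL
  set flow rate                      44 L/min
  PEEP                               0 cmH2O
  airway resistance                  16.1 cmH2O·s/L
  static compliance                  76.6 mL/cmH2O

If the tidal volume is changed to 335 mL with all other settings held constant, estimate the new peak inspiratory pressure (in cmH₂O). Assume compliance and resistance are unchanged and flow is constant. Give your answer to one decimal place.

16.2

Flow: 44 L/min ÷ 60 = 0.7333 L/s.
PIP = Vt/C + R·V̇ + PEEP (constant-flow equation of motion).
Only the elastic term changes: ΔPIP = ΔVt / C = (335 − 490) / 76.6 = -2.023 cmH2O.
Original PIP = 490/76.6 + 16.1×0.7333 + 0 = 18.203 cmH2O; new PIP = 18.203 + (-2.023) = 16.18 cmH2O.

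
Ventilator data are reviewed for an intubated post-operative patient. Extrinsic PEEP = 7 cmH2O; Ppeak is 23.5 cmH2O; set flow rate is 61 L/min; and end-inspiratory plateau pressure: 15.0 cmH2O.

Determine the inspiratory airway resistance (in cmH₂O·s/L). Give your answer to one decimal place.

Flow: 61 L/min ÷ 60 = 1.0167 L/s.
Raw = (PIP − Pplat) / flow = (23.5 − 15.0) / 1.0167 = 8.5 / 1.0167 = 8.36 cmH2O·s/L.

8.4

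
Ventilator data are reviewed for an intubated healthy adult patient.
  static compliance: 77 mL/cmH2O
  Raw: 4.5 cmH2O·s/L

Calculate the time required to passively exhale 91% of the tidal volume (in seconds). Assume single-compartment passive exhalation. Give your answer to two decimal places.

0.83

τ = R × C = 4.5 × 77 mL/cmH2O = 4.5 × 0.077 L/cmH2O = 0.3465 s.
Exhaled fraction f = 1 − e^(−t/τ) → t = −τ·ln(1 − f) = −0.3465·ln(0.09) = 0.8344 s.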